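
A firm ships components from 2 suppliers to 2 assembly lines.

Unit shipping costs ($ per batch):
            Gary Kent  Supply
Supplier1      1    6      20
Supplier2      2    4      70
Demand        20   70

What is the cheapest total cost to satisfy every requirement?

300

A cheapest plan:
  Supplier1->Gary: 20 batches
  Supplier2->Kent: 70 batches
Total cost = $300.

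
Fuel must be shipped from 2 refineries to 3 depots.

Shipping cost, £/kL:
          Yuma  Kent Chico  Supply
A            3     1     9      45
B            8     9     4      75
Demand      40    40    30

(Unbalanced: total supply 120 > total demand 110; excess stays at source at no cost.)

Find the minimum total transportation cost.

455

An optimal shipping plan:
  A to Yuma: 5 kL
  A to Kent: 40 kL
  B to Yuma: 35 kL
  B to Chico: 30 kL
Total cost = £455.
(Supply check: A ships 45; B ships 65.)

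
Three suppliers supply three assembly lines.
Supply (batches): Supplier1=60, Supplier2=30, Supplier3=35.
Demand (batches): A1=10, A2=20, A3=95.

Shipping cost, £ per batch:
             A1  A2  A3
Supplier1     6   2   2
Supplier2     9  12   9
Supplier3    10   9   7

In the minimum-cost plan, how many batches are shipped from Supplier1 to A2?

20

Solving gives:
  Supplier1->A2: 20 × £2 = £40
  Supplier1->A3: 40 × £2 = £80
  Supplier2->A1: 10 × £9 = £90
  Supplier2->A3: 20 × £9 = £180
  Supplier3->A3: 35 × £7 = £245
Total cost = £635.
So Supplier1→A2 carries 20 batches.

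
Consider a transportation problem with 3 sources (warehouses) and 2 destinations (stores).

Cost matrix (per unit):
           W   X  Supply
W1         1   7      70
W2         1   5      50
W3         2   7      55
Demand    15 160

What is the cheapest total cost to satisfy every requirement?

A cheapest plan:
  W1–W: 15 units
  W1–X: 55 units
  W2–X: 50 units
  W3–X: 55 units
Total cost = 1035.

1035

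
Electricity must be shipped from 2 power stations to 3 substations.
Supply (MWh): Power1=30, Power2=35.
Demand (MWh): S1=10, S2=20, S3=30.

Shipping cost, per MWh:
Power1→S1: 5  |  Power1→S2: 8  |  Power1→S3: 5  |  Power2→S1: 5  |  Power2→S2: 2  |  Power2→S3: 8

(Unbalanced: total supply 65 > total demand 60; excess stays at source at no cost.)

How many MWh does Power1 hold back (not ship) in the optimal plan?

Minimum-cost shipments:
  Power1 to S3: 30 MWh
  Power2 to S1: 10 MWh
  Power2 to S2: 20 MWh
Total cost = 240.
Power1 ships 30 of its 30, leaving 0.

0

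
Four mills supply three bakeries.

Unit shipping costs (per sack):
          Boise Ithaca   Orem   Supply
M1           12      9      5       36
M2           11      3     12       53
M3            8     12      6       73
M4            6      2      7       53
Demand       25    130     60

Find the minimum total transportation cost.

A cheapest plan:
  M1–Ithaca: 24 × 9 = 216
  M1–Orem: 12 × 5 = 60
  M2–Ithaca: 53 × 3 = 159
  M3–Boise: 25 × 8 = 200
  M3–Orem: 48 × 6 = 288
  M4–Ithaca: 53 × 2 = 106
Total = 216 + 60 + 159 + 200 + 288 + 106 = 1029.
(Supply check: M1 ships 36; M2 ships 53; M3 ships 73; M4 ships 53.)

1029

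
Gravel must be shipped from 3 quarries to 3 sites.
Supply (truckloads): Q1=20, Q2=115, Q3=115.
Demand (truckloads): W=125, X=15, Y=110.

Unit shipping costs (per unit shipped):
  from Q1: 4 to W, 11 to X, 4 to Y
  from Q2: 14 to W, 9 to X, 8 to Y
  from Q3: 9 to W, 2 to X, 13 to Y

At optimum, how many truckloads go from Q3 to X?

15

The minimum-cost plan:
  Q1->W: 20 × 4 = 80
  Q2->W: 5 × 14 = 70
  Q2->Y: 110 × 8 = 880
  Q3->W: 100 × 9 = 900
  Q3->X: 15 × 2 = 30
Total cost = 1960.
So Q3→X carries 15 truckloads.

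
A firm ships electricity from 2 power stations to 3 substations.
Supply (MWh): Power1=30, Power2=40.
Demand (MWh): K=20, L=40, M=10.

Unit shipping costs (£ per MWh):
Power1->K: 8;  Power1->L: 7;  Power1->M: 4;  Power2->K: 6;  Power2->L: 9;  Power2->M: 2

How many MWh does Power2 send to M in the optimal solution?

10

The minimum-cost plan:
  Power1->L: 30 × £7 = £210
  Power2->K: 20 × £6 = £120
  Power2->L: 10 × £9 = £90
  Power2->M: 10 × £2 = £20
Total cost = £440.
So Power2→M carries 10 MWh.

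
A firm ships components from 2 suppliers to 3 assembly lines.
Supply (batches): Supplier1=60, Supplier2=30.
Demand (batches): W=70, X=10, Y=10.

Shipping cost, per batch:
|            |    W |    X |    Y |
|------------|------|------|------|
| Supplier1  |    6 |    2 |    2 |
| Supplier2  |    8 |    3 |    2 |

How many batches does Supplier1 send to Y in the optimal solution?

0

Optimal shipments:
  Supplier1 to W: 60 batches
  Supplier2 to W: 10 batches
  Supplier2 to X: 10 batches
  Supplier2 to Y: 10 batches
Total cost = 490.
The route Supplier1→Y is not used.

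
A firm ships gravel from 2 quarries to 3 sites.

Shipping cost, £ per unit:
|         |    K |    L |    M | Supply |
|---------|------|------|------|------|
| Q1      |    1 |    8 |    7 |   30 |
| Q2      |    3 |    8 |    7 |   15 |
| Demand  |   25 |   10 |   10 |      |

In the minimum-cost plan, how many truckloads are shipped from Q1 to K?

Optimal shipments:
  Q1 to K: 25 × £1 = £25
  Q1 to L: 5 × £8 = £40
  Q2 to L: 5 × £8 = £40
  Q2 to M: 10 × £7 = £70
Total cost = £175.
So Q1→K carries 25 truckloads.

25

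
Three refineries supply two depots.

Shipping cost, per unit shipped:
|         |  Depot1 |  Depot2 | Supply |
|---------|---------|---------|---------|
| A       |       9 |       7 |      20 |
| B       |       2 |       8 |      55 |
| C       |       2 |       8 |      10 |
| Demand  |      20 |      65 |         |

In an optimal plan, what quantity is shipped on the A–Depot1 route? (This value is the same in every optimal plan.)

0

The minimum-cost plan:
  A->Depot2: 20 × 7 = 140
  B->Depot1: 20 × 2 = 40
  B->Depot2: 35 × 8 = 280
  C->Depot2: 10 × 8 = 80
Total cost = 540.
The route A→Depot1 is not used.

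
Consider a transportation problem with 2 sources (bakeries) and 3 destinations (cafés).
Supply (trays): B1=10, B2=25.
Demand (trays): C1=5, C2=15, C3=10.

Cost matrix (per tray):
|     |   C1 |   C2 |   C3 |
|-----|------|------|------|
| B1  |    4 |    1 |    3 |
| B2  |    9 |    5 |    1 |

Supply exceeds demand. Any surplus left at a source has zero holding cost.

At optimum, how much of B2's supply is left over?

Minimum-cost shipments:
  B1 to C1: 5 × 4 = 20
  B1 to C2: 5 × 1 = 5
  B2 to C2: 10 × 5 = 50
  B2 to C3: 10 × 1 = 10
Total cost = 85.
B2 ships 20 of its 25, leaving 5.

5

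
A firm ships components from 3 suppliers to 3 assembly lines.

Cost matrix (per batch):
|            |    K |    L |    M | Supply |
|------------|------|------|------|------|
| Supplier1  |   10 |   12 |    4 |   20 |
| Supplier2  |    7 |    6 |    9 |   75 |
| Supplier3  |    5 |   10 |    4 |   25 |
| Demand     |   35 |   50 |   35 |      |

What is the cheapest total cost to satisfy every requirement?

An optimal shipping plan:
  Supplier1–M: 20 × 4 = 80
  Supplier2–K: 25 × 7 = 175
  Supplier2–L: 50 × 6 = 300
  Supplier3–K: 10 × 5 = 50
  Supplier3–M: 15 × 4 = 60
Total = 80 + 175 + 300 + 50 + 60 = 665.
(Supply check: Supplier1 ships 20; Supplier2 ships 75; Supplier3 ships 25.)

665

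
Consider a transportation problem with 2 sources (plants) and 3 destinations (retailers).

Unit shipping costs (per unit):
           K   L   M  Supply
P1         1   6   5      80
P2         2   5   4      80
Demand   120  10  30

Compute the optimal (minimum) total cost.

330

An optimal shipping plan:
  P1→K: 80 units
  P2→K: 40 units
  P2→L: 10 units
  P2→M: 30 units
Total cost = 330.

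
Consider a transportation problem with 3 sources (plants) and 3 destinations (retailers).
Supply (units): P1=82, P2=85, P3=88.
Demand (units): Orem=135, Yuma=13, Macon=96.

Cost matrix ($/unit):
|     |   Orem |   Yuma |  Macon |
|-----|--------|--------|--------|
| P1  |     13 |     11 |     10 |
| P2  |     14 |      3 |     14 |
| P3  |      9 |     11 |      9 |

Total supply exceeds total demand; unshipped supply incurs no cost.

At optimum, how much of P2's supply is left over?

Minimum-cost shipments:
  P1–Macon: 82 units
  P2–Orem: 61 units
  P2–Yuma: 13 units
  P3–Orem: 74 units
  P3–Macon: 14 units
Total cost = $2505.
P2 ships 74 of its 85, leaving 11.

11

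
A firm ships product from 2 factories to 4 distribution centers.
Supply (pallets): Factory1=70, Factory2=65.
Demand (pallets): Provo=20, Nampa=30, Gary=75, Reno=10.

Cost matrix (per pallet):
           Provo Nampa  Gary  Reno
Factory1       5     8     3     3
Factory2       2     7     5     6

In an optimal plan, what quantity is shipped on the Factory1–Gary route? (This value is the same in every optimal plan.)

60

Optimal shipments:
  Factory1→Gary: 60 × 3 = 180
  Factory1→Reno: 10 × 3 = 30
  Factory2→Provo: 20 × 2 = 40
  Factory2→Nampa: 30 × 7 = 210
  Factory2→Gary: 15 × 5 = 75
Total cost = 535.
So Factory1→Gary carries 60 pallets.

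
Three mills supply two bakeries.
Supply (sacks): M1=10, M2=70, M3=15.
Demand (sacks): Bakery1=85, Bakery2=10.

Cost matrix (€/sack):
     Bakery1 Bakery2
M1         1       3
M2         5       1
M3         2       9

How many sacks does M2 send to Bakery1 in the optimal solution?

60

The minimum-cost plan:
  M1–Bakery1: 10 × €1 = €10
  M2–Bakery1: 60 × €5 = €300
  M2–Bakery2: 10 × €1 = €10
  M3–Bakery1: 15 × €2 = €30
Total cost = €350.
So M2→Bakery1 carries 60 sacks.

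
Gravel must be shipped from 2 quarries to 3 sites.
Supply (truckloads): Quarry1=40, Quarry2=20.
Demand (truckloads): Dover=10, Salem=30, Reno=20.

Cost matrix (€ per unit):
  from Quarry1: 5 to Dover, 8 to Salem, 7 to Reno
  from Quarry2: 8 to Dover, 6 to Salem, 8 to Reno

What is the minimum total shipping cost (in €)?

390

Optimal allocation:
  Quarry1→Dover: 10 × €5 = €50
  Quarry1→Salem: 10 × €8 = €80
  Quarry1→Reno: 20 × €7 = €140
  Quarry2→Salem: 20 × €6 = €120
Total = 50 + 80 + 140 + 120 = €390.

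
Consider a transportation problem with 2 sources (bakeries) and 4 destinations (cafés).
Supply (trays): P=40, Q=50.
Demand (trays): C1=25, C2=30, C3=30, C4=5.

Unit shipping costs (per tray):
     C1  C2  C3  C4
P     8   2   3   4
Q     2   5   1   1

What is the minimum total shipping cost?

165

Optimal allocation:
  P->C2: 30 trays
  P->C3: 10 trays
  Q->C1: 25 trays
  Q->C3: 20 trays
  Q->C4: 5 trays
Total cost = 165.
(Supply check: P ships 40; Q ships 50.)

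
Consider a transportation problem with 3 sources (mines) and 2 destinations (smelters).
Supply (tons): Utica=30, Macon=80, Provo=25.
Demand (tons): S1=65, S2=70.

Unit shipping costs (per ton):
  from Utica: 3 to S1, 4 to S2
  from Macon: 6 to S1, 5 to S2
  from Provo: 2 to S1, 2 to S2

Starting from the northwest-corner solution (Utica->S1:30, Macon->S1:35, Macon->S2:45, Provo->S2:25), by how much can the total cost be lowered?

Current plan cost = 30·3 + 35·6 + 45·5 + 25·2 = 575.
Optimal plan:
  Utica to S1: 30 × 3 = 90
  Macon to S1: 10 × 6 = 60
  Macon to S2: 70 × 5 = 350
  Provo to S1: 25 × 2 = 50
Optimal cost = 550.
Saving = 575 − 550 = 25.

25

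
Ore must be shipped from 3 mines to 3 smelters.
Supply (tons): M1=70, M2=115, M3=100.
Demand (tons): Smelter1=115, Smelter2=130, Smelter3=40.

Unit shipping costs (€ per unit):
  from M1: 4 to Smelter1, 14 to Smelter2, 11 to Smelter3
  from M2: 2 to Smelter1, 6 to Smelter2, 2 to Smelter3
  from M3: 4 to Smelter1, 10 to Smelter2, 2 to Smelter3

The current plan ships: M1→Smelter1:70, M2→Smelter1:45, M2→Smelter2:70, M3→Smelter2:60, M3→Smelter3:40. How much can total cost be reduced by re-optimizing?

Current plan cost = 70·4 + 45·2 + 70·6 + 60·10 + 40·2 = €1470.
Optimal plan:
  M1 to Smelter1: 70 tons
  M2 to Smelter2: 115 tons
  M3 to Smelter1: 45 tons
  M3 to Smelter2: 15 tons
  M3 to Smelter3: 40 tons
Optimal cost = €1380.
Saving = 1470 − 1380 = €90.

90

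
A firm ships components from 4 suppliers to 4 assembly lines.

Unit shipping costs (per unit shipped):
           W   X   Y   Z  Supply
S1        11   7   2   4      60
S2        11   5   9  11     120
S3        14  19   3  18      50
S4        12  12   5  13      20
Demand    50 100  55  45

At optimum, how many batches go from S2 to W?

Optimal shipments:
  S1->W: 10 × 11 = 110
  S1->Y: 5 × 2 = 10
  S1->Z: 45 × 4 = 180
  S2->W: 20 × 11 = 220
  S2->X: 100 × 5 = 500
  S3->Y: 50 × 3 = 150
  S4->W: 20 × 12 = 240
Total cost = 1410.
So S2→W carries 20 batches.

20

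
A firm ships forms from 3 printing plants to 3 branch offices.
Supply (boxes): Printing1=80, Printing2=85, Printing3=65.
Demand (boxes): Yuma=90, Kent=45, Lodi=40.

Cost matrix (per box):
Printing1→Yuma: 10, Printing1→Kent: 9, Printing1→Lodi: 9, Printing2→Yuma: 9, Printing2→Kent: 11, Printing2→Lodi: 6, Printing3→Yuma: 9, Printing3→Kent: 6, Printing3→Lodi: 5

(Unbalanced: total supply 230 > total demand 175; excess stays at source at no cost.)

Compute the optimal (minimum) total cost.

Optimal allocation:
  Printing1→Yuma: 25 boxes
  Printing2→Yuma: 65 boxes
  Printing2→Lodi: 20 boxes
  Printing3→Kent: 45 boxes
  Printing3→Lodi: 20 boxes
Total cost = 1325.
(Supply check: Printing1 ships 25; Printing2 ships 85; Printing3 ships 65.)

1325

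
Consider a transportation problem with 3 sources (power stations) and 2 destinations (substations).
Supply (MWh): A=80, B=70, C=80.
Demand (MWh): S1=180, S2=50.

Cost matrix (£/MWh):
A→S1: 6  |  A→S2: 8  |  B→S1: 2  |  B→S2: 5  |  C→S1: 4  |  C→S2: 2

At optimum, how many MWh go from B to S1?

70

Optimal shipments:
  A to S1: 80 × £6 = £480
  B to S1: 70 × £2 = £140
  C to S1: 30 × £4 = £120
  C to S2: 50 × £2 = £100
Total cost = £840.
So B→S1 carries 70 MWh.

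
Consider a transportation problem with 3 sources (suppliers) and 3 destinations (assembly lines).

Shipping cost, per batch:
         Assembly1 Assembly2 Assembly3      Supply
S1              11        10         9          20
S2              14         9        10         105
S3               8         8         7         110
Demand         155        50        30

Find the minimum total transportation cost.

A cheapest plan:
  S1->Assembly1: 20 × 11 = 220
  S2->Assembly1: 25 × 14 = 350
  S2->Assembly2: 50 × 9 = 450
  S2->Assembly3: 30 × 10 = 300
  S3->Assembly1: 110 × 8 = 880
Total = 220 + 350 + 450 + 300 + 880 = 2200.

2200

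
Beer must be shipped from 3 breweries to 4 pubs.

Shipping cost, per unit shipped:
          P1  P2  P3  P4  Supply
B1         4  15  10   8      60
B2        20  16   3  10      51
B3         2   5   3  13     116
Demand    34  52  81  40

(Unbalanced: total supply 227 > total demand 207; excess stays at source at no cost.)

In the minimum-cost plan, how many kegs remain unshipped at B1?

20

An optimal plan:
  B1–P4: 40 × 8 = 320
  B2–P3: 51 × 3 = 153
  B3–P1: 34 × 2 = 68
  B3–P2: 52 × 5 = 260
  B3–P3: 30 × 3 = 90
Total cost = 891.
B1 ships 40 of its 60, leaving 20.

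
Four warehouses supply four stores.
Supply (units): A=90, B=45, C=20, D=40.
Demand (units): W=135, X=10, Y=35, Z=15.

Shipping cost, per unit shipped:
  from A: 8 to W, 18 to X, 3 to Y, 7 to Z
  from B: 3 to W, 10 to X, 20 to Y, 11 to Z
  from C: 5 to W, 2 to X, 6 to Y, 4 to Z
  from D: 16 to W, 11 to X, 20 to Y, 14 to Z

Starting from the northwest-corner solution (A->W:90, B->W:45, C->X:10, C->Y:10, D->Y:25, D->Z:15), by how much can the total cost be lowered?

305

Current plan cost = 90·8 + 45·3 + 10·2 + 10·6 + 25·20 + 15·14 = 1645.
Optimal plan:
  A to W: 55 × 8 = 440
  A to Y: 35 × 3 = 105
  B to W: 45 × 3 = 135
  C to W: 20 × 5 = 100
  D to W: 15 × 16 = 240
  D to X: 10 × 11 = 110
  D to Z: 15 × 14 = 210
Optimal cost = 1340.
Saving = 1645 − 1340 = 305.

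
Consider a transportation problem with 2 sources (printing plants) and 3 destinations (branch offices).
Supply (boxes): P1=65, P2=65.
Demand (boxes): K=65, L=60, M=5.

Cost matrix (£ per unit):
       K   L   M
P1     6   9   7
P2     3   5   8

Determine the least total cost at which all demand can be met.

710

One minimum-cost allocation:
  P1–K: 60 boxes
  P1–M: 5 boxes
  P2–K: 5 boxes
  P2–L: 60 boxes
Total cost = £710.
(Supply check: P1 ships 65; P2 ships 65.)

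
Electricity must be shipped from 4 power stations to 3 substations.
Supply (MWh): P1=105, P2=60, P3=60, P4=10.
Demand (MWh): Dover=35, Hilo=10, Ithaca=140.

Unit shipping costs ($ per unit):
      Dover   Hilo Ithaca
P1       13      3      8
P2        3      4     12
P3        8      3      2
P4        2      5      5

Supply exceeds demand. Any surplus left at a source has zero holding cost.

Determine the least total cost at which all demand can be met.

865

Optimal allocation:
  P1 to Hilo: 10 × $3 = $30
  P1 to Ithaca: 70 × $8 = $560
  P2 to Dover: 35 × $3 = $105
  P3 to Ithaca: 60 × $2 = $120
  P4 to Ithaca: 10 × $5 = $50
Total = 30 + 560 + 105 + 120 + 50 = $865.
(Supply check: P1 ships 80; P2 ships 35; P3 ships 60; P4 ships 10.)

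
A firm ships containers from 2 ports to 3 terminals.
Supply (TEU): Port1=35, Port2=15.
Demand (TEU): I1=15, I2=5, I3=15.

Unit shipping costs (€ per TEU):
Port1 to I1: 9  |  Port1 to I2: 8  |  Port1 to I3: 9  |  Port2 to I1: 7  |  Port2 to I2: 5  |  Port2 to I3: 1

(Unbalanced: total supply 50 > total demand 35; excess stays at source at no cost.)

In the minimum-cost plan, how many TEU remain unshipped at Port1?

An optimal plan:
  Port1->I1: 15 TEU
  Port1->I2: 5 TEU
  Port2->I3: 15 TEU
Total cost = €190.
Port1 ships 20 of its 35, leaving 15.

15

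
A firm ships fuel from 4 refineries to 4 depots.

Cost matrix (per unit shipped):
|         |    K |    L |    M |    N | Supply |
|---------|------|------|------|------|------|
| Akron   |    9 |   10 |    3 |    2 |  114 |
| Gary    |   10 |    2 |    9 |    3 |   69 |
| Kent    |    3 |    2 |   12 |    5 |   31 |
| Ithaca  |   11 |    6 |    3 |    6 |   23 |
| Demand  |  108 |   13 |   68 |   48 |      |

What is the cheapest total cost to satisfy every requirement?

1168

An optimal shipping plan:
  Akron->K: 69 × 9 = 621
  Akron->M: 45 × 3 = 135
  Gary->K: 8 × 10 = 80
  Gary->L: 13 × 2 = 26
  Gary->N: 48 × 3 = 144
  Kent->K: 31 × 3 = 93
  Ithaca->M: 23 × 3 = 69
Total = 621 + 135 + 80 + 26 + 144 + 93 + 69 = 1168.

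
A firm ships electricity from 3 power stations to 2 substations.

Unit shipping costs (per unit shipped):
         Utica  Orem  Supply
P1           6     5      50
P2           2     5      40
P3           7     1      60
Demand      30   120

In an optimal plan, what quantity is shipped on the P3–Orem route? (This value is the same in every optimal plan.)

60

Optimal shipments:
  P1→Orem: 50 × 5 = 250
  P2→Utica: 30 × 2 = 60
  P2→Orem: 10 × 5 = 50
  P3→Orem: 60 × 1 = 60
Total cost = 420.
So P3→Orem carries 60 MWh.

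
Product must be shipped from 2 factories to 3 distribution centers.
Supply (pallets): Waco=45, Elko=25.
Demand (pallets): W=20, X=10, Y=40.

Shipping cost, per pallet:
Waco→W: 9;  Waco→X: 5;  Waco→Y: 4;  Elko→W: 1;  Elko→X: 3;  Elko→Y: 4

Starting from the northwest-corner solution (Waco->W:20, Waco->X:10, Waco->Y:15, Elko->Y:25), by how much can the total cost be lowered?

170

Current plan cost = 20·9 + 10·5 + 15·4 + 25·4 = 390.
Optimal plan:
  Waco->X: 5 × 5 = 25
  Waco->Y: 40 × 4 = 160
  Elko->W: 20 × 1 = 20
  Elko->X: 5 × 3 = 15
Optimal cost = 220.
Saving = 390 − 220 = 170.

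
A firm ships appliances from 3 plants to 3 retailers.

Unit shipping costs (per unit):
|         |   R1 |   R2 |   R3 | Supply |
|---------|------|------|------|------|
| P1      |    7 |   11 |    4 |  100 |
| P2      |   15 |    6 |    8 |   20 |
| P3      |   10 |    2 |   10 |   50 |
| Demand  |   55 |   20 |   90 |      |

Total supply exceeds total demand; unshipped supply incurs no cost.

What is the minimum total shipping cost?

Optimal allocation:
  P1->R1: 25 × 7 = 175
  P1->R3: 75 × 4 = 300
  P2->R3: 15 × 8 = 120
  P3->R1: 30 × 10 = 300
  P3->R2: 20 × 2 = 40
Total = 175 + 300 + 120 + 300 + 40 = 935.
(Supply check: P1 ships 100; P2 ships 15; P3 ships 50.)

935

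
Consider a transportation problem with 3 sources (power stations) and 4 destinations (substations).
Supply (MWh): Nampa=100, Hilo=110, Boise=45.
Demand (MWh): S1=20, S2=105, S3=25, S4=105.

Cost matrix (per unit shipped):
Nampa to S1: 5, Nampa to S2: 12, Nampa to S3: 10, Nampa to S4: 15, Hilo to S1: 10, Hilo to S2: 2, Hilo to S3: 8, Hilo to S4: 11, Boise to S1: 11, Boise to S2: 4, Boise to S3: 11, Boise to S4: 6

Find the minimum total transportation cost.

One minimum-cost allocation:
  Nampa→S1: 20 MWh
  Nampa→S3: 25 MWh
  Nampa→S4: 55 MWh
  Hilo→S2: 105 MWh
  Hilo→S4: 5 MWh
  Boise→S4: 45 MWh
Total cost = 1710.
(Supply check: Nampa ships 100; Hilo ships 110; Boise ships 45.)

1710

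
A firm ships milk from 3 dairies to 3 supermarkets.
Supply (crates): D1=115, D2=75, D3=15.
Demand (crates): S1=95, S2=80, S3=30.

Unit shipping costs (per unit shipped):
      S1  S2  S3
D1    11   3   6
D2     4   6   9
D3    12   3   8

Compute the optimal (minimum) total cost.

One minimum-cost allocation:
  D1–S1: 20 × 11 = 220
  D1–S2: 65 × 3 = 195
  D1–S3: 30 × 6 = 180
  D2–S1: 75 × 4 = 300
  D3–S2: 15 × 3 = 45
Total = 220 + 195 + 180 + 300 + 45 = 940.
(Supply check: D1 ships 115; D2 ships 75; D3 ships 15.)

940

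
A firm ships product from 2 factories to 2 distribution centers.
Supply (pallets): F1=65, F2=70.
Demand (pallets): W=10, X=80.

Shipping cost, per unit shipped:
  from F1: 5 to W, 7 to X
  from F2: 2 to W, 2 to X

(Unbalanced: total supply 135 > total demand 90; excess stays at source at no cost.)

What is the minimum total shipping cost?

A cheapest plan:
  F1 to W: 10 × 5 = 50
  F1 to X: 10 × 7 = 70
  F2 to X: 70 × 2 = 140
Total = 50 + 70 + 140 = 260.
(Supply check: F1 ships 20; F2 ships 70.)

260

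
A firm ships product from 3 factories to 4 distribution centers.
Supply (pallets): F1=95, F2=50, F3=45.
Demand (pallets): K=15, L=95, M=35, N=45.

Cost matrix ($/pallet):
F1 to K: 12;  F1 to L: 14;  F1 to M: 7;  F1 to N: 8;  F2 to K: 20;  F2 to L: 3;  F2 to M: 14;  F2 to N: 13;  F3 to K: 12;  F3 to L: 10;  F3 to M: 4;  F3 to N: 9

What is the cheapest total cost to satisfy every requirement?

A cheapest plan:
  F1–K: 15 × $12 = $180
  F1–M: 35 × $7 = $245
  F1–N: 45 × $8 = $360
  F2–L: 50 × $3 = $150
  F3–L: 45 × $10 = $450
Total = 180 + 245 + 360 + 150 + 450 = $1385.

1385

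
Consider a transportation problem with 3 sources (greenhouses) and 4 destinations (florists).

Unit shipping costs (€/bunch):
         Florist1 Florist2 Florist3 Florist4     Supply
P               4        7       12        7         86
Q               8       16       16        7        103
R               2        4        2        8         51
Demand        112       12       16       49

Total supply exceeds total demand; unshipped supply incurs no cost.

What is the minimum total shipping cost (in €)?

837

One minimum-cost allocation:
  P to Florist1: 86 × €4 = €344
  Q to Florist1: 3 × €8 = €24
  Q to Florist4: 49 × €7 = €343
  R to Florist1: 23 × €2 = €46
  R to Florist2: 12 × €4 = €48
  R to Florist3: 16 × €2 = €32
Total = 344 + 24 + 343 + 46 + 48 + 32 = €837.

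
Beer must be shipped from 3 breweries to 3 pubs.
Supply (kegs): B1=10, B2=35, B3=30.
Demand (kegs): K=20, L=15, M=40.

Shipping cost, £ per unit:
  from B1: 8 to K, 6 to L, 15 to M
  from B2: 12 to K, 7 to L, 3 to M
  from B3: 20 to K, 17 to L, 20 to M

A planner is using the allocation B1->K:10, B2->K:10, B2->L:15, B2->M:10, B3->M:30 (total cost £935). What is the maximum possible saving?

Current plan cost = 10·8 + 10·12 + 15·7 + 10·3 + 30·20 = £935.
Optimal plan:
  B1->K: 10 × £8 = £80
  B2->M: 35 × £3 = £105
  B3->K: 10 × £20 = £200
  B3->L: 15 × £17 = £255
  B3->M: 5 × £20 = £100
Optimal cost = £740.
Saving = 935 − 740 = £195.

195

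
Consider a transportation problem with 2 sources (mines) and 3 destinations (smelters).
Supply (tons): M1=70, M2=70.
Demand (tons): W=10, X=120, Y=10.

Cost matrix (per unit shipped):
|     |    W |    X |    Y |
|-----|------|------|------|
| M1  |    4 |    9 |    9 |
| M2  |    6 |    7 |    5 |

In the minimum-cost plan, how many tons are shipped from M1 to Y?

0

The minimum-cost plan:
  M1–W: 10 × 4 = 40
  M1–X: 60 × 9 = 540
  M2–X: 60 × 7 = 420
  M2–Y: 10 × 5 = 50
Total cost = 1050.
The route M1→Y is not used.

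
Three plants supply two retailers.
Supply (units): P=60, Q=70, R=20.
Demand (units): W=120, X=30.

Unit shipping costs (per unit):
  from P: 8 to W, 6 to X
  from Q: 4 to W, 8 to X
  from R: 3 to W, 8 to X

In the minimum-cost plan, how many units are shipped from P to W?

30

The minimum-cost plan:
  P to W: 30 units
  P to X: 30 units
  Q to W: 70 units
  R to W: 20 units
Total cost = 760.
So P→W carries 30 units.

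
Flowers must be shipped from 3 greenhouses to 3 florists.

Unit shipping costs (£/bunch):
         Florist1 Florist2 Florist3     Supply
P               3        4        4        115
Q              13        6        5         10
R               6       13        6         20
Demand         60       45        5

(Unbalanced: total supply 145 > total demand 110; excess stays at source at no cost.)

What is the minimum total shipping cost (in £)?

380

An optimal shipping plan:
  P–Florist1: 60 × £3 = £180
  P–Florist2: 45 × £4 = £180
  P–Florist3: 5 × £4 = £20
Total = 180 + 180 + 20 = £380.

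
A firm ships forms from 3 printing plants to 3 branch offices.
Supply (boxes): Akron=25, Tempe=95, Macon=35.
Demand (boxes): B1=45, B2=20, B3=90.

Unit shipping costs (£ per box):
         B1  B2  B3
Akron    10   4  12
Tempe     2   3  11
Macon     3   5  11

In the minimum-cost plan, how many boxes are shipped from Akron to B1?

0

The minimum-cost plan:
  Akron–B3: 25 boxes
  Tempe–B1: 45 boxes
  Tempe–B2: 20 boxes
  Tempe–B3: 30 boxes
  Macon–B3: 35 boxes
Total cost = £1165.
The route Akron→B1 is not used.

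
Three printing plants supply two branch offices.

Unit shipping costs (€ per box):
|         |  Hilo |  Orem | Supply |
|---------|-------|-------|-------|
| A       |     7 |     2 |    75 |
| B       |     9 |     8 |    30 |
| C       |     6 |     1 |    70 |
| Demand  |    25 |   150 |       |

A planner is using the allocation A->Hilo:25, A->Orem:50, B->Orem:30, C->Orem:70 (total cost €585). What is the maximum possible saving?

Current plan cost = 25·7 + 50·2 + 30·8 + 70·1 = €585.
Optimal plan:
  A→Orem: 75 boxes
  B→Hilo: 25 boxes
  B→Orem: 5 boxes
  C→Orem: 70 boxes
Optimal cost = €485.
Saving = 585 − 485 = €100.

100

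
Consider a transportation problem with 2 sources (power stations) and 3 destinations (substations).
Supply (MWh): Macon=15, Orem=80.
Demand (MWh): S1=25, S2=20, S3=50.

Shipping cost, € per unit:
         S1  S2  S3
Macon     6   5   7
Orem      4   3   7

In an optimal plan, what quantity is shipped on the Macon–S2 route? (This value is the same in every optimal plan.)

0

Solving gives:
  Macon–S3: 15 × €7 = €105
  Orem–S1: 25 × €4 = €100
  Orem–S2: 20 × €3 = €60
  Orem–S3: 35 × €7 = €245
Total cost = €510.
The route Macon→S2 is not used.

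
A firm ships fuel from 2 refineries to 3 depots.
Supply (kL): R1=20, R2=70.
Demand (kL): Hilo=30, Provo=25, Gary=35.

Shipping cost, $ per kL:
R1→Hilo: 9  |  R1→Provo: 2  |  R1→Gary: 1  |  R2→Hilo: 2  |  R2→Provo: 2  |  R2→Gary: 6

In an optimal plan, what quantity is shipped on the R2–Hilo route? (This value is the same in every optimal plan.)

30

The minimum-cost plan:
  R1 to Gary: 20 kL
  R2 to Hilo: 30 kL
  R2 to Provo: 25 kL
  R2 to Gary: 15 kL
Total cost = $220.
So R2→Hilo carries 30 kL.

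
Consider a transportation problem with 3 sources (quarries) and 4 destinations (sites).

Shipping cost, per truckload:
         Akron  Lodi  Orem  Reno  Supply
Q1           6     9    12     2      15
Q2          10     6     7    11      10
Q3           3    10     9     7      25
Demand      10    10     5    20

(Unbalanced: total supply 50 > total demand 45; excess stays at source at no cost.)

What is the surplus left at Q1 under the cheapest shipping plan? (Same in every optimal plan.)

0

Minimum-cost shipments:
  Q1 to Reno: 15 × 2 = 30
  Q2 to Lodi: 10 × 6 = 60
  Q3 to Akron: 10 × 3 = 30
  Q3 to Orem: 5 × 9 = 45
  Q3 to Reno: 5 × 7 = 35
Total cost = 200.
Q1 ships 15 of its 15, leaving 0.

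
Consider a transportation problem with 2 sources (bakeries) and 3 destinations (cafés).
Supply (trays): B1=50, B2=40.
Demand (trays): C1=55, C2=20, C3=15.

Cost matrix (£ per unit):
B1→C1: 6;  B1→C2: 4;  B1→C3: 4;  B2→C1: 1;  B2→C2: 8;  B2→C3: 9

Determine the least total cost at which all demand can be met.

270

Optimal allocation:
  B1->C1: 15 × £6 = £90
  B1->C2: 20 × £4 = £80
  B1->C3: 15 × £4 = £60
  B2->C1: 40 × £1 = £40
Total = 90 + 80 + 60 + 40 = £270.
(Supply check: B1 ships 50; B2 ships 40.)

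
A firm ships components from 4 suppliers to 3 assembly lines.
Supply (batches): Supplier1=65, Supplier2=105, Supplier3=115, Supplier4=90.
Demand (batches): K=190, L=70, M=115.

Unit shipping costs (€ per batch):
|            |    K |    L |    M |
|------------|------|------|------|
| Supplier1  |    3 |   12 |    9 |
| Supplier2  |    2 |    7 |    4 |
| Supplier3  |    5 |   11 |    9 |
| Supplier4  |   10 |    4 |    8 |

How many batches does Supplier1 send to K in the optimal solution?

The minimum-cost plan:
  Supplier1–K: 65 × €3 = €195
  Supplier2–K: 10 × €2 = €20
  Supplier2–M: 95 × €4 = €380
  Supplier3–K: 115 × €5 = €575
  Supplier4–L: 70 × €4 = €280
  Supplier4–M: 20 × €8 = €160
Total cost = €1610.
So Supplier1→K carries 65 batches.

65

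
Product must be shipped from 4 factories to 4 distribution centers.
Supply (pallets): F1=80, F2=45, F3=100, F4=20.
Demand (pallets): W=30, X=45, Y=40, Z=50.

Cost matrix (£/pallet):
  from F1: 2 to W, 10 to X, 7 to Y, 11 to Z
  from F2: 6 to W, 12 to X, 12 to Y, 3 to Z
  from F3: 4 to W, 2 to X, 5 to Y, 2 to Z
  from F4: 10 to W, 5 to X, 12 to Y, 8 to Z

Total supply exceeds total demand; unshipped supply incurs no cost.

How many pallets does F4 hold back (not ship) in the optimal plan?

Minimum-cost shipments:
  F1 to W: 30 pallets
  F2 to Z: 35 pallets
  F3 to X: 45 pallets
  F3 to Y: 40 pallets
  F3 to Z: 15 pallets
Total cost = £485.
F4 ships 0 of its 20, leaving 20.

20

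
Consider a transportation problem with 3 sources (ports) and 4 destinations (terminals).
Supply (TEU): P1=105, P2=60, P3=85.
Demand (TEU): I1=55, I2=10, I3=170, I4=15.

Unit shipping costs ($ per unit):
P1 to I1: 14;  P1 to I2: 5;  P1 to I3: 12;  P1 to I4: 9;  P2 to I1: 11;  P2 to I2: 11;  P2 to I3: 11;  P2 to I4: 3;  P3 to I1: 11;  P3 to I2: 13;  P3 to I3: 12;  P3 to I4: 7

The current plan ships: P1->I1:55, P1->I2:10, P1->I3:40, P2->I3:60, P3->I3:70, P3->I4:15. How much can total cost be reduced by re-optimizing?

Current plan cost = 55·14 + 10·5 + 40·12 + 60·11 + 70·12 + 15·7 = $2905.
Optimal plan:
  P1–I2: 10 × $5 = $50
  P1–I3: 95 × $12 = $1140
  P2–I3: 45 × $11 = $495
  P2–I4: 15 × $3 = $45
  P3–I1: 55 × $11 = $605
  P3–I3: 30 × $12 = $360
Optimal cost = $2695.
Saving = 2905 − 2695 = $210.

210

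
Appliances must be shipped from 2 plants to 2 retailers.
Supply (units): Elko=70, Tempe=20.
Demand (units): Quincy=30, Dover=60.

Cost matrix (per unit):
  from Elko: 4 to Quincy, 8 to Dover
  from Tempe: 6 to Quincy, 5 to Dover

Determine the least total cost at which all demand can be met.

Optimal allocation:
  Elko->Quincy: 30 × 4 = 120
  Elko->Dover: 40 × 8 = 320
  Tempe->Dover: 20 × 5 = 100
Total = 120 + 320 + 100 = 540.

540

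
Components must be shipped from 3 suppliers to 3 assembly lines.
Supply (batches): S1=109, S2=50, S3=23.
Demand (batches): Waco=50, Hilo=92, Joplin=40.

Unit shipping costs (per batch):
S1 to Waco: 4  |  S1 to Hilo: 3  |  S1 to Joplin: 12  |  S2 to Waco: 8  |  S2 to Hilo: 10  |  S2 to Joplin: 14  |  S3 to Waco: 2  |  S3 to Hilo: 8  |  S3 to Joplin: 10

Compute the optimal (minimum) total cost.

1030

An optimal shipping plan:
  S1->Waco: 17 × 4 = 68
  S1->Hilo: 92 × 3 = 276
  S2->Waco: 10 × 8 = 80
  S2->Joplin: 40 × 14 = 560
  S3->Waco: 23 × 2 = 46
Total = 68 + 276 + 80 + 560 + 46 = 1030.
(Supply check: S1 ships 109; S2 ships 50; S3 ships 23.)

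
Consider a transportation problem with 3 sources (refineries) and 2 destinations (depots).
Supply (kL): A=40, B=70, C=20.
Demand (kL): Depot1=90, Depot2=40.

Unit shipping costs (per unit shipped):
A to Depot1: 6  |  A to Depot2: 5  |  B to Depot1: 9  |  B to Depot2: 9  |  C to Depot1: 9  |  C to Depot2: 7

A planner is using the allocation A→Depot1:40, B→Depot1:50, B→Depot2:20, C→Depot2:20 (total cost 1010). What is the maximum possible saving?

Current plan cost = 40·6 + 50·9 + 20·9 + 20·7 = 1010.
Optimal plan:
  A to Depot1: 20 × 6 = 120
  A to Depot2: 20 × 5 = 100
  B to Depot1: 70 × 9 = 630
  C to Depot2: 20 × 7 = 140
Optimal cost = 990.
Saving = 1010 − 990 = 20.

20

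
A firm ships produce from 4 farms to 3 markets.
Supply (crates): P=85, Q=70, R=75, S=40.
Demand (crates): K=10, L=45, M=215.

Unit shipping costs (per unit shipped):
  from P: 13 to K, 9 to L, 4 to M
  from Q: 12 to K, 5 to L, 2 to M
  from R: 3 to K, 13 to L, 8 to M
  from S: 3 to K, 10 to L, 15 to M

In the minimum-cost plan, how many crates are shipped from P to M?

Solving gives:
  P→M: 85 × 4 = 340
  Q→L: 5 × 5 = 25
  Q→M: 65 × 2 = 130
  R→K: 10 × 3 = 30
  R→M: 65 × 8 = 520
  S→L: 40 × 10 = 400
Total cost = 1445.
So P→M carries 85 crates.

85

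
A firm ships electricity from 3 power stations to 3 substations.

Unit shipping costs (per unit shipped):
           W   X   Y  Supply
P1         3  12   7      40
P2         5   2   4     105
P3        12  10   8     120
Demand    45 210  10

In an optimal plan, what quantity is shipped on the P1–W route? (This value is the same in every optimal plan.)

40

Optimal shipments:
  P1→W: 40 MWh
  P2→X: 105 MWh
  P3→W: 5 MWh
  P3→X: 105 MWh
  P3→Y: 10 MWh
Total cost = 1520.
So P1→W carries 40 MWh.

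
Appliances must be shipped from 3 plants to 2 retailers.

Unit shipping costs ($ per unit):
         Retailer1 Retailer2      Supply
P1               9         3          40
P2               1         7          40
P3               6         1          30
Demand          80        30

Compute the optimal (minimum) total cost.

400

Optimal allocation:
  P1→Retailer1: 10 × $9 = $90
  P1→Retailer2: 30 × $3 = $90
  P2→Retailer1: 40 × $1 = $40
  P3→Retailer1: 30 × $6 = $180
Total = 90 + 90 + 40 + 180 = $400.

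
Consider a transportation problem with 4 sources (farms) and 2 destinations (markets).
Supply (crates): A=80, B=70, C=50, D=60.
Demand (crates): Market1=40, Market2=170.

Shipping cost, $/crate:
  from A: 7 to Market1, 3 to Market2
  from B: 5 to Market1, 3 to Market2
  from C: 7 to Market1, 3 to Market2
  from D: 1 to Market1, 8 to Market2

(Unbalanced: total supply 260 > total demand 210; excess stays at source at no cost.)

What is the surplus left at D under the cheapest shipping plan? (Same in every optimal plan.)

20

An optimal plan:
  A to Market2: 80 × $3 = $240
  B to Market2: 70 × $3 = $210
  C to Market2: 20 × $3 = $60
  D to Market1: 40 × $1 = $40
Total cost = $550.
D ships 40 of its 60, leaving 20.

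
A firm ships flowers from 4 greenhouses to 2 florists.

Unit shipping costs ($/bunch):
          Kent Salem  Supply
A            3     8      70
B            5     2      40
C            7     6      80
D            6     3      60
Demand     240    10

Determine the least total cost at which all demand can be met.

Optimal allocation:
  A–Kent: 70 × $3 = $210
  B–Kent: 40 × $5 = $200
  C–Kent: 80 × $7 = $560
  D–Kent: 50 × $6 = $300
  D–Salem: 10 × $3 = $30
Total = 210 + 200 + 560 + 300 + 30 = $1300.
(Supply check: A ships 70; B ships 40; C ships 80; D ships 60.)

1300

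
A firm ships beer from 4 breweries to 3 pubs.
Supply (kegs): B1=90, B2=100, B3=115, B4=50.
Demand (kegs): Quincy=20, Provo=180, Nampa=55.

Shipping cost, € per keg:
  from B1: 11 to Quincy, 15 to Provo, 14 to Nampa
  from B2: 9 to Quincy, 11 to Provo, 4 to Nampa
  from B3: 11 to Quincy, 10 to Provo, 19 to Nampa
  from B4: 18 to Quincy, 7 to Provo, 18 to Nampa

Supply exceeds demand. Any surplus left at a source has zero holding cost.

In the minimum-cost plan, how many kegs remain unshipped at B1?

90

An optimal plan:
  B2 to Quincy: 20 × €9 = €180
  B2 to Provo: 15 × €11 = €165
  B2 to Nampa: 55 × €4 = €220
  B3 to Provo: 115 × €10 = €1150
  B4 to Provo: 50 × €7 = €350
Total cost = €2065.
B1 ships 0 of its 90, leaving 90.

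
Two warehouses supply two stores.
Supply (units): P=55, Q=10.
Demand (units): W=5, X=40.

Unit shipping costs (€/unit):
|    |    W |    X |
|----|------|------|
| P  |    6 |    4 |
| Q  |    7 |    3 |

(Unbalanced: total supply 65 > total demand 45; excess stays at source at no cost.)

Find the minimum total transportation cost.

180

A cheapest plan:
  P–W: 5 × €6 = €30
  P–X: 30 × €4 = €120
  Q–X: 10 × €3 = €30
Total = 30 + 120 + 30 = €180.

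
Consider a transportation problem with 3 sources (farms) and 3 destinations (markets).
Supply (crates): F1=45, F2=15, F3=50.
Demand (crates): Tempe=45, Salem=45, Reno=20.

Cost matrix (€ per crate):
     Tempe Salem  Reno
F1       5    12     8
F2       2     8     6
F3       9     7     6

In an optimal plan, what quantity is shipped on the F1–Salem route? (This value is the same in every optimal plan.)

0

Optimal shipments:
  F1→Tempe: 30 × €5 = €150
  F1→Reno: 15 × €8 = €120
  F2→Tempe: 15 × €2 = €30
  F3→Salem: 45 × €7 = €315
  F3→Reno: 5 × €6 = €30
Total cost = €645.
The route F1→Salem is not used.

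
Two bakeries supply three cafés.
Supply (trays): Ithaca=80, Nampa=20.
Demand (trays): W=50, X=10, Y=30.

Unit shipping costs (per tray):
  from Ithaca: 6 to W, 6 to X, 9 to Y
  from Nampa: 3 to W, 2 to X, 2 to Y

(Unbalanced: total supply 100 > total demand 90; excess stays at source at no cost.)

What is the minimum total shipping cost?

A cheapest plan:
  Ithaca→W: 50 × 6 = 300
  Ithaca→X: 10 × 6 = 60
  Ithaca→Y: 10 × 9 = 90
  Nampa→Y: 20 × 2 = 40
Total = 300 + 60 + 90 + 40 = 490.

490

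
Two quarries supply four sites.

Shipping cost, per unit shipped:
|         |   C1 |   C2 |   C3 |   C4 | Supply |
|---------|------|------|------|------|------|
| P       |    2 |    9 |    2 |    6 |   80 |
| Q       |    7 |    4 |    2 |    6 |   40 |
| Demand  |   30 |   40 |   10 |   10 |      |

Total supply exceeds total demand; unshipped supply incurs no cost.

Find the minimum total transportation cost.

300

A cheapest plan:
  P→C1: 30 × 2 = 60
  P→C3: 10 × 2 = 20
  P→C4: 10 × 6 = 60
  Q→C2: 40 × 4 = 160
Total = 60 + 20 + 60 + 160 = 300.
(Supply check: P ships 50; Q ships 40.)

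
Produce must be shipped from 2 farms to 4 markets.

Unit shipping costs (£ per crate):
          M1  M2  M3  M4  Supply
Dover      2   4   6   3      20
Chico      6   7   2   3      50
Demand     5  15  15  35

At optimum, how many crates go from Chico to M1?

The minimum-cost plan:
  Dover to M1: 5 × £2 = £10
  Dover to M2: 15 × £4 = £60
  Chico to M3: 15 × £2 = £30
  Chico to M4: 35 × £3 = £105
Total cost = £205.
The route Chico→M1 is not used.

0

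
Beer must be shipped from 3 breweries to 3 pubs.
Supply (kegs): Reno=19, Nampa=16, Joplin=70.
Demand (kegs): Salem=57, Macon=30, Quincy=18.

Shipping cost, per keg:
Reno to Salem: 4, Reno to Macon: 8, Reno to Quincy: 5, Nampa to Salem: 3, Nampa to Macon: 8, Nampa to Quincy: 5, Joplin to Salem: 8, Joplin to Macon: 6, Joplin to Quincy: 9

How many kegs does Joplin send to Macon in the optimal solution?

Optimal shipments:
  Reno–Salem: 1 kegs
  Reno–Quincy: 18 kegs
  Nampa–Salem: 16 kegs
  Joplin–Salem: 40 kegs
  Joplin–Macon: 30 kegs
Total cost = 642.
So Joplin→Macon carries 30 kegs.

30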